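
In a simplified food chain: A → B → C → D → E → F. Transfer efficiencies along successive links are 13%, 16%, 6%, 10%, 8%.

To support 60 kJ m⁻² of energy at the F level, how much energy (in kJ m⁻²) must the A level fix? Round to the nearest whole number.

6009615 kJ m⁻²

Cumulative transfer efficiency: 0.13 × 0.16 × 0.06 × 0.1 × 0.08 = 0.000009984
A energy = 60 / 0.000009984 = 6009615 kJ m⁻²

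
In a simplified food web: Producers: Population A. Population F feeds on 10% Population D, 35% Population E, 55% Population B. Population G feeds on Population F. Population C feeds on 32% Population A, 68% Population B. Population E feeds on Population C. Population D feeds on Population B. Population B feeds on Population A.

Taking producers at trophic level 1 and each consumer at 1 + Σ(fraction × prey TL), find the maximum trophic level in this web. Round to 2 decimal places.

Population B: 1 + 1 = 2
Population C: 1 + (0.32×1 + 0.68×2) = 2.68
Population D: 1 + 2 = 3
Population E: 1 + 2.68 = 3.68
Population F: 1 + (0.1×3 + 0.35×3.68 + 0.55×2) = 3.688
Population G: 1 + 3.688 = 4.688

4.69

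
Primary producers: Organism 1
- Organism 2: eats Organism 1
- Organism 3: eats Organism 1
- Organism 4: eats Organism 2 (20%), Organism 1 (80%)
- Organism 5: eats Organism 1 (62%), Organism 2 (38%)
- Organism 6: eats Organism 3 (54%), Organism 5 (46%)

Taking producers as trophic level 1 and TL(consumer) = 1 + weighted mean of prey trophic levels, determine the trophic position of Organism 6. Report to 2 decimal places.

Organism 2: 1 + 1 = 2
Organism 3: 1 + 1 = 2
Organism 4: 1 + (0.2×2 + 0.8×1) = 2.2
Organism 5: 1 + (0.62×1 + 0.38×2) = 2.38
Organism 6: 1 + (0.54×2 + 0.46×2.38) = 3.1748

3.17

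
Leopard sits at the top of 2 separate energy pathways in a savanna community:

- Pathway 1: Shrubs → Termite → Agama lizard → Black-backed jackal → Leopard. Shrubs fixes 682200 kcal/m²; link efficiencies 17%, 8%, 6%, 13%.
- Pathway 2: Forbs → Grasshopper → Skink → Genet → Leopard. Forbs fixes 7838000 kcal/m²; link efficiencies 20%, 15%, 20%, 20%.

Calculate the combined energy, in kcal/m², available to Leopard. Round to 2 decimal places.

Pathway 1: 682200 × 0.17 × 0.08 × 0.06 × 0.13 = 72.367776 kcal/m²
Pathway 2: 7838000 × 0.2 × 0.15 × 0.2 × 0.2 = 9405.6 kcal/m²
Total at Leopard: 72.367776 + 9405.6 = 9477.967776 kcal/m²

9477.97 kcal/m²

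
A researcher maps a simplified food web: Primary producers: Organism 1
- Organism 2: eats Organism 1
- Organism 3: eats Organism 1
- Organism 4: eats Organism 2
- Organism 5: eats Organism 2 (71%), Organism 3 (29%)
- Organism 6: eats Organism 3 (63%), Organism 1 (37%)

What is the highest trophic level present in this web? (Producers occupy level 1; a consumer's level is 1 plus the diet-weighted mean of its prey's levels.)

3

Organism 2: 1 + 1 = 2
Organism 3: 1 + 1 = 2
Organism 4: 1 + 2 = 3
Organism 5: 1 + (0.71×2 + 0.29×2) = 3
Organism 6: 1 + (0.63×2 + 0.37×1) = 2.63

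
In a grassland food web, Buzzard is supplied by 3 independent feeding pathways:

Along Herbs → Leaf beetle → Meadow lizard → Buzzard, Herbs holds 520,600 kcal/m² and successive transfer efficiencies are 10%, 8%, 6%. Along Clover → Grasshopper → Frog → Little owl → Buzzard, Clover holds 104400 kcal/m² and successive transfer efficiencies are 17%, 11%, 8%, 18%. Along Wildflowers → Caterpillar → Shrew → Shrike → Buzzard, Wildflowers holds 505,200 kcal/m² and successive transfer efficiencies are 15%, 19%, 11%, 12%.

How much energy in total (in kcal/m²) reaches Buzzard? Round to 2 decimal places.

468.06 kcal/m²

Via Herbs: 520600 × 0.1 × 0.08 × 0.06 = 249.888 kcal/m²
Via Clover: 104400 × 0.17 × 0.11 × 0.08 × 0.18 = 28.112832 kcal/m²
Via Wildflowers: 505200 × 0.15 × 0.19 × 0.11 × 0.12 = 190.05624 kcal/m²
Total at Buzzard: 249.888 + 28.112832 + 190.05624 = 468.057072 kcal/m²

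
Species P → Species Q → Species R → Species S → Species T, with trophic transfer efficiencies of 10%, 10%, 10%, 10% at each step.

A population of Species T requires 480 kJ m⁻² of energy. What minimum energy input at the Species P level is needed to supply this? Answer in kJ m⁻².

Cumulative transfer efficiency: 0.1 × 0.1 × 0.1 × 0.1 = 0.0001
Species P energy = 480 / 0.0001 = 4800000 kJ m⁻²

4800000 kJ m⁻²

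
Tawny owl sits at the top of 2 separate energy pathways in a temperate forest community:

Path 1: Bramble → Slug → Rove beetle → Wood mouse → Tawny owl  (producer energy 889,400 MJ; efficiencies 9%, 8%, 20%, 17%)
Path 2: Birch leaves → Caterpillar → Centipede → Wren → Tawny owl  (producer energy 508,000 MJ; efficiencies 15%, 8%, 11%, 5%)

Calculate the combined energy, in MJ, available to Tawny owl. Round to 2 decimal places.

Path 1: 889400 × 0.09 × 0.08 × 0.2 × 0.17 = 217.72512 MJ
Path 2: 508000 × 0.15 × 0.08 × 0.11 × 0.05 = 33.528 MJ
Total at Tawny owl: 217.72512 + 33.528 = 251.25312 MJ

251.25 MJ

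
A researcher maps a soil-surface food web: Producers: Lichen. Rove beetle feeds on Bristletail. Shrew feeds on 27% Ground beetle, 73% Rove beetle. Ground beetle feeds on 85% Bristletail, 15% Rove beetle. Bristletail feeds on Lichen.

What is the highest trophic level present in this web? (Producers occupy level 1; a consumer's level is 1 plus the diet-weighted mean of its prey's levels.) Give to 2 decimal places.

4.04

Bristletail: 1 + 1 = 2
Rove beetle: 1 + 2 = 3
Ground beetle: 1 + (0.85×2 + 0.15×3) = 3.15
Shrew: 1 + (0.27×3.15 + 0.73×3) = 4.0405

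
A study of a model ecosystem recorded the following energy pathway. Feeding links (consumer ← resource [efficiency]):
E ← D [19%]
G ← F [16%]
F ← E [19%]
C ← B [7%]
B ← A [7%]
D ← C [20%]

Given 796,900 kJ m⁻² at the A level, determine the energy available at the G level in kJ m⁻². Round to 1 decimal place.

B: 796900 × 0.07 = 55783 kJ m⁻²
C: 55783 × 0.07 = 3904.81 kJ m⁻²
D: 3904.81 × 0.2 = 780.962 kJ m⁻²
E: 780.962 × 0.19 = 148.38278 kJ m⁻²
F: 148.38278 × 0.19 = 28.1927282 kJ m⁻²
G: 28.1927282 × 0.16 = 4.510836512 kJ m⁻²

4.5 kJ m⁻²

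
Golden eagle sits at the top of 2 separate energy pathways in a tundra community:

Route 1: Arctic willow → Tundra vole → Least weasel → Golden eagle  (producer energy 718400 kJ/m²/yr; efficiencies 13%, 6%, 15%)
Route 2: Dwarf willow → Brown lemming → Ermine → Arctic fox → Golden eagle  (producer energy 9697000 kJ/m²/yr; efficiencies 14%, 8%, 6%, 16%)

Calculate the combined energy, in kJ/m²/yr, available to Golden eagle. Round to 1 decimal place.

Route 1: 718400 × 0.13 × 0.06 × 0.15 = 840.528 kJ/m²/yr
Route 2: 9697000 × 0.14 × 0.08 × 0.06 × 0.16 = 1042.62144 kJ/m²/yr
Total at Golden eagle: 840.528 + 1042.62144 = 1883.14944 kJ/m²/yr

1883.1 kJ/m²/yr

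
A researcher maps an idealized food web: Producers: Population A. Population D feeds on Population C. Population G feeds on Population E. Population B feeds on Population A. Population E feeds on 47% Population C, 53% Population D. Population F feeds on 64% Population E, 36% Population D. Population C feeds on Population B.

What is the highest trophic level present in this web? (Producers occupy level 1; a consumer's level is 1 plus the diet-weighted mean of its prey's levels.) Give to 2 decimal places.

5.53

Population B: 1 + 1 = 2
Population C: 1 + 2 = 3
Population D: 1 + 3 = 4
Population E: 1 + (0.47×3 + 0.53×4) = 4.53
Population F: 1 + (0.64×4.53 + 0.36×4) = 5.3392
Population G: 1 + 4.53 = 5.53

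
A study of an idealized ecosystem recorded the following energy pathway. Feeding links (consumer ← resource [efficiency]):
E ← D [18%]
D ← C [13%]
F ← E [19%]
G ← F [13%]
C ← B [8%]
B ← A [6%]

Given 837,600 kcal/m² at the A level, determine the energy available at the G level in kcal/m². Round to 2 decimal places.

B: 837600 × 0.06 = 50256 kcal/m²
C: 50256 × 0.08 = 4020.48 kcal/m²
D: 4020.48 × 0.13 = 522.6624 kcal/m²
E: 522.6624 × 0.18 = 94.079232 kcal/m²
F: 94.079232 × 0.19 = 17.87505408 kcal/m²
G: 17.87505408 × 0.13 = 2.3237570304 kcal/m²

2.32 kcal/m²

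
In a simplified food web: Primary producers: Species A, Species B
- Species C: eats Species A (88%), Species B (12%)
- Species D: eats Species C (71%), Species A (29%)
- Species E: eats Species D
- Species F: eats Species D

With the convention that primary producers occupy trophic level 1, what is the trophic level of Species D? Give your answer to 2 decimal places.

2.71

Species C: 1 + (0.88×1 + 0.12×1) = 2
Species D: 1 + (0.71×2 + 0.29×1) = 2.71
Species E: 1 + 2.71 = 3.71
Species F: 1 + 2.71 = 3.71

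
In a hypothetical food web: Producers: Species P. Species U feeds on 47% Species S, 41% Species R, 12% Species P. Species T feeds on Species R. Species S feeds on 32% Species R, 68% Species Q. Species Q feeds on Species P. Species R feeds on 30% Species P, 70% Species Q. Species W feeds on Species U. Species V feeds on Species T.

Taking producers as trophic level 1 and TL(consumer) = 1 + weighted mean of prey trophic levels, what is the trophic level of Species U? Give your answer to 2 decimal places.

3.74

Species Q: 1 + 1 = 2
Species R: 1 + (0.3×1 + 0.7×2) = 2.7
Species S: 1 + (0.32×2.7 + 0.68×2) = 3.224
Species T: 1 + 2.7 = 3.7
Species U: 1 + (0.47×3.224 + 0.41×2.7 + 0.12×1) = 3.74228
Species V: 1 + 3.7 = 4.7
Species W: 1 + 3.74228 = 4.74228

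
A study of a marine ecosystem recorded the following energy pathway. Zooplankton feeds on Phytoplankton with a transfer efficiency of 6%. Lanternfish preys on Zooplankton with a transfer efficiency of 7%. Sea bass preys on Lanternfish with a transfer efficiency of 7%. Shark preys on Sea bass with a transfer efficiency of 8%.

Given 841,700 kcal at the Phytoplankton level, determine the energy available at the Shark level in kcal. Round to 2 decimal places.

Zooplankton: 841700 × 0.06 = 50502 kcal
Lanternfish: 50502 × 0.07 = 3535.14 kcal
Sea bass: 3535.14 × 0.07 = 247.4598 kcal
Shark: 247.4598 × 0.08 = 19.796784 kcal

19.80 kcal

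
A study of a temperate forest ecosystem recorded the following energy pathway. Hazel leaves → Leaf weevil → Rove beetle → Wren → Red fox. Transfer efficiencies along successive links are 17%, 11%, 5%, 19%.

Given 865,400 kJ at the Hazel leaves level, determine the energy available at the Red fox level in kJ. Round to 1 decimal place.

Leaf weevil: 865400 × 0.17 = 147118 kJ
Rove beetle: 147118 × 0.11 = 16182.98 kJ
Wren: 16182.98 × 0.05 = 809.149 kJ
Red fox: 809.149 × 0.19 = 153.73831 kJ

153.7 kJ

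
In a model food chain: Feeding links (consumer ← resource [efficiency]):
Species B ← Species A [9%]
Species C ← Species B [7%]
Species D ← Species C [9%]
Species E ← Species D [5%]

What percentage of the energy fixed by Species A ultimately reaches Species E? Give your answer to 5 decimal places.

0.00284%

Product of link efficiencies: 0.09 × 0.07 × 0.09 × 0.05 = 0.00002835
As a percentage: 0.00002835 × 100 = 0.00284%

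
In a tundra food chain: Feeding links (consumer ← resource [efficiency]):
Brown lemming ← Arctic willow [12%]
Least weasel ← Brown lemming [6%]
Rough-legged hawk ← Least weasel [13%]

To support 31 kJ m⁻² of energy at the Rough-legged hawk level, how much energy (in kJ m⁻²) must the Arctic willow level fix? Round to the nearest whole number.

Cumulative transfer efficiency: 0.12 × 0.06 × 0.13 = 0.000936
Arctic willow energy = 31 / 0.000936 = 33120 kJ m⁻²

33120 kJ m⁻²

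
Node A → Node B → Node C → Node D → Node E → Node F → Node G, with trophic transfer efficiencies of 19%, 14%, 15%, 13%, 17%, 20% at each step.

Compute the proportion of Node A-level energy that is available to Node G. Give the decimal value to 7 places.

0.0000176

Product of link efficiencies: 0.19 × 0.14 × 0.15 × 0.13 × 0.17 × 0.2 = 0.0000176358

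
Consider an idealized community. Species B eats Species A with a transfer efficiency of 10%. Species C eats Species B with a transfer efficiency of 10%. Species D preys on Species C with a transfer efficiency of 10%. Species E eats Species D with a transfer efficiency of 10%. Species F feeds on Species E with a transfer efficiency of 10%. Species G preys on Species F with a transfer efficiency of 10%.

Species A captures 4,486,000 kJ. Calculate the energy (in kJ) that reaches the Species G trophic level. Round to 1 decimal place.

4.5 kJ

Species B: 4486000 × 0.1 = 448600 kJ
Species C: 448600 × 0.1 = 44860 kJ
Species D: 44860 × 0.1 = 4486 kJ
Species E: 4486 × 0.1 = 448.6 kJ
Species F: 448.6 × 0.1 = 44.86 kJ
Species G: 44.86 × 0.1 = 4.486 kJ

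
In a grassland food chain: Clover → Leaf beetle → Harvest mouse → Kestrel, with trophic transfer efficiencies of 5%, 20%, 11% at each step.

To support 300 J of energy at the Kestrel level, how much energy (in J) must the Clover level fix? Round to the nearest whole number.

272727 J

Cumulative transfer efficiency: 0.05 × 0.2 × 0.11 = 0.0011
Clover energy = 300 / 0.0011 = 272727 J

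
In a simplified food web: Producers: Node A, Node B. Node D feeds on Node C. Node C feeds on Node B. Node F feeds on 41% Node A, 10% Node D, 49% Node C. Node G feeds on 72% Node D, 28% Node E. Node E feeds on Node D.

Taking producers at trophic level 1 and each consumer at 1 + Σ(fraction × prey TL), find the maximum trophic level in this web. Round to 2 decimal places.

4.28

Node C: 1 + 1 = 2
Node D: 1 + 2 = 3
Node E: 1 + 3 = 4
Node F: 1 + (0.41×1 + 0.1×3 + 0.49×2) = 2.69
Node G: 1 + (0.72×3 + 0.28×4) = 4.28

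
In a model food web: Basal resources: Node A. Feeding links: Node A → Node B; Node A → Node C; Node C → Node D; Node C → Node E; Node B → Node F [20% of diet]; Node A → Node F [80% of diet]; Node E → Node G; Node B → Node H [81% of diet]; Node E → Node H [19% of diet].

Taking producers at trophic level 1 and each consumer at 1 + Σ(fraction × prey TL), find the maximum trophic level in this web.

Node B: 1 + 1 = 2
Node C: 1 + 1 = 2
Node D: 1 + 2 = 3
Node E: 1 + 2 = 3
Node F: 1 + (0.2×2 + 0.8×1) = 2.2
Node G: 1 + 3 = 4
Node H: 1 + (0.81×2 + 0.19×3) = 3.19

4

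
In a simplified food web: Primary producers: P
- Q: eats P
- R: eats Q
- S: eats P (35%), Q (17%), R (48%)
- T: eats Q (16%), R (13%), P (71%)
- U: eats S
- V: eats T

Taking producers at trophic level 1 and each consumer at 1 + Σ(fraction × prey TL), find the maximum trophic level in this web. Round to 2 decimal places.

4.13

Q: 1 + 1 = 2
R: 1 + 2 = 3
S: 1 + (0.35×1 + 0.17×2 + 0.48×3) = 3.13
T: 1 + (0.16×2 + 0.13×3 + 0.71×1) = 2.42
U: 1 + 3.13 = 4.13
V: 1 + 2.42 = 3.42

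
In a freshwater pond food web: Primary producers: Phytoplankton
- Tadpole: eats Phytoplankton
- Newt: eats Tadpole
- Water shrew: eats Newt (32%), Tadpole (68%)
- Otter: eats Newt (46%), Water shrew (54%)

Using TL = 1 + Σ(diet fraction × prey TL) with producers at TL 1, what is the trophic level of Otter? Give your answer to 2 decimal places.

Tadpole: 1 + 1 = 2
Newt: 1 + 2 = 3
Water shrew: 1 + (0.32×3 + 0.68×2) = 3.32
Otter: 1 + (0.46×3 + 0.54×3.32) = 4.1728

4.17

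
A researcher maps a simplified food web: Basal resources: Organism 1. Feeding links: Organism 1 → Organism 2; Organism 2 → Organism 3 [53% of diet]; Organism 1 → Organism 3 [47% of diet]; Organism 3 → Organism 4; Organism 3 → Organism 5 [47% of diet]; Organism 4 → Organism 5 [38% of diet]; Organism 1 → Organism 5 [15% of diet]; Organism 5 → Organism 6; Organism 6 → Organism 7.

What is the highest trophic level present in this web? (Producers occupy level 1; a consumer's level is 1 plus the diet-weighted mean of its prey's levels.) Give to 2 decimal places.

Organism 2: 1 + 1 = 2
Organism 3: 1 + (0.53×2 + 0.47×1) = 2.53
Organism 4: 1 + 2.53 = 3.53
Organism 5: 1 + (0.47×2.53 + 0.38×3.53 + 0.15×1) = 3.6805
Organism 6: 1 + 3.6805 = 4.6805
Organism 7: 1 + 4.6805 = 5.6805

5.68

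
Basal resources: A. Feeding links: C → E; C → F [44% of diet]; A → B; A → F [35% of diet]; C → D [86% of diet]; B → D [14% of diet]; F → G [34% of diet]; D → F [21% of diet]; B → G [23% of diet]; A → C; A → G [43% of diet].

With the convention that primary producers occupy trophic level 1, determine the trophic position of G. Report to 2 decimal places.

2.86

B: 1 + 1 = 2
C: 1 + 1 = 2
D: 1 + (0.14×2 + 0.86×2) = 3
E: 1 + 2 = 3
F: 1 + (0.44×2 + 0.21×3 + 0.35×1) = 2.86
G: 1 + (0.43×1 + 0.23×2 + 0.34×2.86) = 2.8624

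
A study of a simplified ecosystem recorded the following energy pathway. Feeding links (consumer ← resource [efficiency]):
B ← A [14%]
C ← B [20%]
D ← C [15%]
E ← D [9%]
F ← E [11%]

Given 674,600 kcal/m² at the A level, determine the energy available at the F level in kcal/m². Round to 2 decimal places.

28.05 kcal/m²

B: 674600 × 0.14 = 94444 kcal/m²
C: 94444 × 0.2 = 18888.8 kcal/m²
D: 18888.8 × 0.15 = 2833.32 kcal/m²
E: 2833.32 × 0.09 = 254.9988 kcal/m²
F: 254.9988 × 0.11 = 28.049868 kcal/m²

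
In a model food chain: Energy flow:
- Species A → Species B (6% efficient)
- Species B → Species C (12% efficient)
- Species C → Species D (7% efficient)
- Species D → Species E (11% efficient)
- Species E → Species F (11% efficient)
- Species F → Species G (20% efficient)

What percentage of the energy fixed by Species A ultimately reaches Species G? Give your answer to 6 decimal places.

Product of link efficiencies: 0.06 × 0.12 × 0.07 × 0.11 × 0.11 × 0.2 = 0.00000121968
As a percentage: 0.00000121968 × 100 = 0.000122%

0.000122%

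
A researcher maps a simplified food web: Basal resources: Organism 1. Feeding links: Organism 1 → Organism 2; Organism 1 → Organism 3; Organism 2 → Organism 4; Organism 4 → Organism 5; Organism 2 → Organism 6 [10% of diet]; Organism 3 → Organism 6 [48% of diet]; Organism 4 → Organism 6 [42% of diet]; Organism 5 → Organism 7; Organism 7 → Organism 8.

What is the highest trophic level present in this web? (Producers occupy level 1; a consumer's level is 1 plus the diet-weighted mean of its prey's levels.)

6

Organism 2: 1 + 1 = 2
Organism 3: 1 + 1 = 2
Organism 4: 1 + 2 = 3
Organism 5: 1 + 3 = 4
Organism 6: 1 + (0.1×2 + 0.48×2 + 0.42×3) = 3.42
Organism 7: 1 + 4 = 5
Organism 8: 1 + 5 = 6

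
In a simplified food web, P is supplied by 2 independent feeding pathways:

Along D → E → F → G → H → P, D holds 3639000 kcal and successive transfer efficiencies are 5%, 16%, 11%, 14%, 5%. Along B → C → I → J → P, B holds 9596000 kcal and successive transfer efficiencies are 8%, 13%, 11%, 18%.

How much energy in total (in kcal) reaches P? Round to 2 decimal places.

1998.42 kcal

Via D: 3639000 × 0.05 × 0.16 × 0.11 × 0.14 × 0.05 = 22.41624 kcal
Via B: 9596000 × 0.08 × 0.13 × 0.11 × 0.18 = 1976.00832 kcal
Total at P: 22.41624 + 1976.00832 = 1998.42456 kcal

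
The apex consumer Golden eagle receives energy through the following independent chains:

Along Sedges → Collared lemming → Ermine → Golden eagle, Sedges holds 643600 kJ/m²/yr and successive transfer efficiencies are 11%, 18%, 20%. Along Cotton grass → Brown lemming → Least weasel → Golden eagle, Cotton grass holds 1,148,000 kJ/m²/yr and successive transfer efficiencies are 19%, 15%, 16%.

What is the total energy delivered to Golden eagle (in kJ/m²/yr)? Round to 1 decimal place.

Via Sedges: 643600 × 0.11 × 0.18 × 0.2 = 2548.656 kJ/m²/yr
Via Cotton grass: 1148000 × 0.19 × 0.15 × 0.16 = 5234.88 kJ/m²/yr
Total at Golden eagle: 2548.656 + 5234.88 = 7783.536 kJ/m²/yr

7783.5 kJ/m²/yr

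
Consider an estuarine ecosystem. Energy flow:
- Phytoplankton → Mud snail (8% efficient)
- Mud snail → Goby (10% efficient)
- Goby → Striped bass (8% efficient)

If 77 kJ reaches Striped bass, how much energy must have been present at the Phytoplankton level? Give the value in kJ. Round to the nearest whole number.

120313 kJ

Cumulative transfer efficiency: 0.08 × 0.1 × 0.08 = 0.00064
Phytoplankton energy = 77 / 0.00064 = 120313 kJ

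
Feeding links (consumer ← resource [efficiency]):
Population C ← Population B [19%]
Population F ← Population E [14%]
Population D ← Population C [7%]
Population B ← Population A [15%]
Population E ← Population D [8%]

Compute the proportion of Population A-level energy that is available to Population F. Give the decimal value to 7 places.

0.0000223

Product of link efficiencies: 0.15 × 0.19 × 0.07 × 0.08 × 0.14 = 0.000022344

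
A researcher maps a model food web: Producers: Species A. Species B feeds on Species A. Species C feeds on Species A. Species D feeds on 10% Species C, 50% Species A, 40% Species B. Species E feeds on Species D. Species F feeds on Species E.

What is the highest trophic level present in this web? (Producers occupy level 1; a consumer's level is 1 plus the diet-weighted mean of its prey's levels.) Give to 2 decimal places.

Species B: 1 + 1 = 2
Species C: 1 + 1 = 2
Species D: 1 + (0.1×2 + 0.5×1 + 0.4×2) = 2.5
Species E: 1 + 2.5 = 3.5
Species F: 1 + 3.5 = 4.5

4.50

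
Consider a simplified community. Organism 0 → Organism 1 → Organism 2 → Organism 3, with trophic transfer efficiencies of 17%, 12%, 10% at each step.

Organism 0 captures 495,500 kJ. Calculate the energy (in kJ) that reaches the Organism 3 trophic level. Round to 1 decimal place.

Organism 1: 495500 × 0.17 = 84235 kJ
Organism 2: 84235 × 0.12 = 10108.2 kJ
Organism 3: 10108.2 × 0.1 = 1010.82 kJ

1010.8 kJ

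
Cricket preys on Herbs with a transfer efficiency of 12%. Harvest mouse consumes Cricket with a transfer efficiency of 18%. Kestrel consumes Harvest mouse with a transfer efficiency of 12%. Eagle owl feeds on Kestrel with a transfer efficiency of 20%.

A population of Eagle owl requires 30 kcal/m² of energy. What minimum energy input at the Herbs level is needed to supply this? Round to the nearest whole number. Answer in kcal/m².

Cumulative transfer efficiency: 0.12 × 0.18 × 0.12 × 0.2 = 0.0005184
Herbs energy = 30 / 0.0005184 = 57870 kcal/m²

57870 kcal/m²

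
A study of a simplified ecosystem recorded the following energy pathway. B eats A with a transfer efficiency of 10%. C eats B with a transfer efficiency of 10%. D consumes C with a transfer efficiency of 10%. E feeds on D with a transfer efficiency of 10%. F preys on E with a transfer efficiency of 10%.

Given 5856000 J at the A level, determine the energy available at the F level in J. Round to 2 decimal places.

B: 5856000 × 0.1 = 585600 J
C: 585600 × 0.1 = 58560 J
D: 58560 × 0.1 = 5856 J
E: 5856 × 0.1 = 585.6 J
F: 585.6 × 0.1 = 58.56 J

58.56 J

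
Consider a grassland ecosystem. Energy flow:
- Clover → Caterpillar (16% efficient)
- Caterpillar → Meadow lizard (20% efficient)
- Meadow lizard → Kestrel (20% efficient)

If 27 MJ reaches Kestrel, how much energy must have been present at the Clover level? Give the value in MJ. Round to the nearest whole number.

4219 MJ

Cumulative transfer efficiency: 0.16 × 0.2 × 0.2 = 0.0064
Clover energy = 27 / 0.0064 = 4219 MJ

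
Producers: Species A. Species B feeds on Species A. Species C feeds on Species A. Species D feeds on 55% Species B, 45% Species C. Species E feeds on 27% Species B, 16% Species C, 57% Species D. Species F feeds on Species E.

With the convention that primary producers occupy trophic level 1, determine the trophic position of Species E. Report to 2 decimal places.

3.57

Species B: 1 + 1 = 2
Species C: 1 + 1 = 2
Species D: 1 + (0.55×2 + 0.45×2) = 3
Species E: 1 + (0.27×2 + 0.16×2 + 0.57×3) = 3.57
Species F: 1 + 3.57 = 4.57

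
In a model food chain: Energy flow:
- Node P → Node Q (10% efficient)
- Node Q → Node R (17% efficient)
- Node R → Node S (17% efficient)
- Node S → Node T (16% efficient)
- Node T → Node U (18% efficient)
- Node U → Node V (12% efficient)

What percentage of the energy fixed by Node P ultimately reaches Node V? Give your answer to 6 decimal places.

Product of link efficiencies: 0.1 × 0.17 × 0.17 × 0.16 × 0.18 × 0.12 = 0.00000998784
As a percentage: 0.00000998784 × 100 = 0.000999%

0.000999%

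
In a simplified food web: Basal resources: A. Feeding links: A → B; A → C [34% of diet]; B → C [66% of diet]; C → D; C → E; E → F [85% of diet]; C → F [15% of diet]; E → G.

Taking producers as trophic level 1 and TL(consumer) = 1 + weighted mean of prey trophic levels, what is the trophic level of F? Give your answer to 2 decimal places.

B: 1 + 1 = 2
C: 1 + (0.34×1 + 0.66×2) = 2.66
D: 1 + 2.66 = 3.66
E: 1 + 2.66 = 3.66
F: 1 + (0.85×3.66 + 0.15×2.66) = 4.51
G: 1 + 3.66 = 4.66

4.51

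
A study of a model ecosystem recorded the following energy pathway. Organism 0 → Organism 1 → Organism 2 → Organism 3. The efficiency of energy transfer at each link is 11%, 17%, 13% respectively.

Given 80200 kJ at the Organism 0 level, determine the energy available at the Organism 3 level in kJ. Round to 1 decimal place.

195.0 kJ

Organism 1: 80200 × 0.11 = 8822 kJ
Organism 2: 8822 × 0.17 = 1499.74 kJ
Organism 3: 1499.74 × 0.13 = 194.9662 kJ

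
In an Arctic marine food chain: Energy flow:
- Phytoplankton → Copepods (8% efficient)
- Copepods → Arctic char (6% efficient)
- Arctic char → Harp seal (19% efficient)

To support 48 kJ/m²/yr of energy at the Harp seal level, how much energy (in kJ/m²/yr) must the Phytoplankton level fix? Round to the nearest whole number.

52632 kJ/m²/yr

Cumulative transfer efficiency: 0.08 × 0.06 × 0.19 = 0.000912
Phytoplankton energy = 48 / 0.000912 = 52632 kJ/m²/yr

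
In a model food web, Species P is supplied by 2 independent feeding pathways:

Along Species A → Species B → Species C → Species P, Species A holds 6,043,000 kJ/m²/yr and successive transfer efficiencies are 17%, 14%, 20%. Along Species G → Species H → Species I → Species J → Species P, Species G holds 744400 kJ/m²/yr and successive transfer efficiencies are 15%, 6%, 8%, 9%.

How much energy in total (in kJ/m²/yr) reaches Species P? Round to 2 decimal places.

Via Species A: 6043000 × 0.17 × 0.14 × 0.2 = 28764.68 kJ/m²/yr
Via Species G: 744400 × 0.15 × 0.06 × 0.08 × 0.09 = 48.23712 kJ/m²/yr
Total at Species P: 28764.68 + 48.23712 = 28812.91712 kJ/m²/yr

28812.92 kJ/m²/yr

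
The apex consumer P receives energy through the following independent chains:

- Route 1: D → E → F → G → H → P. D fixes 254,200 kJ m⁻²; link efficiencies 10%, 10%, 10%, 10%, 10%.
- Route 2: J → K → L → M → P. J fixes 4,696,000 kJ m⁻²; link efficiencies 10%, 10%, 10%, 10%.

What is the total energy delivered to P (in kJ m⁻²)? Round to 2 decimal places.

Route 1: 254200 × 0.1 × 0.1 × 0.1 × 0.1 × 0.1 = 2.542 kJ m⁻²
Route 2: 4696000 × 0.1 × 0.1 × 0.1 × 0.1 = 469.6 kJ m⁻²
Total at P: 2.542 + 469.6 = 472.142 kJ m⁻²

472.14 kJ m⁻²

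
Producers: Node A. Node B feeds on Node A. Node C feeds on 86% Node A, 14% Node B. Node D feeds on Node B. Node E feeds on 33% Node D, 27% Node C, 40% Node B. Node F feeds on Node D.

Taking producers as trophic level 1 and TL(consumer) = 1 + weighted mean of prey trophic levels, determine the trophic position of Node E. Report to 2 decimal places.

Node B: 1 + 1 = 2
Node C: 1 + (0.86×1 + 0.14×2) = 2.14
Node D: 1 + 2 = 3
Node E: 1 + (0.33×3 + 0.27×2.14 + 0.4×2) = 3.3678
Node F: 1 + 3 = 4

3.37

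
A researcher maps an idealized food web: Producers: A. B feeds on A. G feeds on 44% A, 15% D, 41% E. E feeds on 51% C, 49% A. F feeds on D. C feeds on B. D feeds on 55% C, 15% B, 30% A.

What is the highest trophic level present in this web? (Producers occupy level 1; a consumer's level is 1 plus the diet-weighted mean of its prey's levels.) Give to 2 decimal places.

B: 1 + 1 = 2
C: 1 + 2 = 3
D: 1 + (0.55×3 + 0.15×2 + 0.3×1) = 3.25
E: 1 + (0.51×3 + 0.49×1) = 3.02
F: 1 + 3.25 = 4.25
G: 1 + (0.44×1 + 0.15×3.25 + 0.41×3.02) = 3.1657

4.25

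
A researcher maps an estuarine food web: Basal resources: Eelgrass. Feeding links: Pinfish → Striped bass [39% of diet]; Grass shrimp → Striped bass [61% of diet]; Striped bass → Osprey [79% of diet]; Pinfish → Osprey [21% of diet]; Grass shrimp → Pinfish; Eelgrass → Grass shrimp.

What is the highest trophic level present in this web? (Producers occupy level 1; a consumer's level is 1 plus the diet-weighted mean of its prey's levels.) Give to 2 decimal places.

Grass shrimp: 1 + 1 = 2
Pinfish: 1 + 2 = 3
Striped bass: 1 + (0.61×2 + 0.39×3) = 3.39
Osprey: 1 + (0.21×3 + 0.79×3.39) = 4.3081

4.31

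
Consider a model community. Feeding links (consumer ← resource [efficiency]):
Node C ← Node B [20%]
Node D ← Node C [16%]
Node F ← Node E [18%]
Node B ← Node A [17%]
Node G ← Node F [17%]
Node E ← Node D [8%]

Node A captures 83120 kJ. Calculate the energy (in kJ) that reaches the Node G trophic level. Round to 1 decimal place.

1.1 kJ

Node B: 83120 × 0.17 = 14130.4 kJ
Node C: 14130.4 × 0.2 = 2826.08 kJ
Node D: 2826.08 × 0.16 = 452.1728 kJ
Node E: 452.1728 × 0.08 = 36.173824 kJ
Node F: 36.173824 × 0.18 = 6.51128832 kJ
Node G: 6.51128832 × 0.17 = 1.1069190144 kJ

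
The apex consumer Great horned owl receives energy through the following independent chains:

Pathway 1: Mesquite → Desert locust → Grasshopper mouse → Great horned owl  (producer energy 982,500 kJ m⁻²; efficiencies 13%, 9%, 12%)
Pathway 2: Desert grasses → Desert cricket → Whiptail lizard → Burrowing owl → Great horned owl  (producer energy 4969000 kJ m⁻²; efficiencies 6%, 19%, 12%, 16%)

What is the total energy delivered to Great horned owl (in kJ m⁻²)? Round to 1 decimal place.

2467.0 kJ m⁻²

Pathway 1: 982500 × 0.13 × 0.09 × 0.12 = 1379.43 kJ m⁻²
Pathway 2: 4969000 × 0.06 × 0.19 × 0.12 × 0.16 = 1087.61472 kJ m⁻²
Total at Great horned owl: 1379.43 + 1087.61472 = 2467.04472 kJ m⁻²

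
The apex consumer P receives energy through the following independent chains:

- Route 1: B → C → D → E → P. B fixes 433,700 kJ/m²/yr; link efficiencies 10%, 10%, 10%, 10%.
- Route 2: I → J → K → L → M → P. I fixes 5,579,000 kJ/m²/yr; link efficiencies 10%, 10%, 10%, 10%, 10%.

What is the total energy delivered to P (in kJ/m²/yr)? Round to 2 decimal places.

Route 1: 433700 × 0.1 × 0.1 × 0.1 × 0.1 = 43.37 kJ/m²/yr
Route 2: 5579000 × 0.1 × 0.1 × 0.1 × 0.1 × 0.1 = 55.79 kJ/m²/yr
Total at P: 43.37 + 55.79 = 99.16 kJ/m²/yr

99.16 kJ/m²/yr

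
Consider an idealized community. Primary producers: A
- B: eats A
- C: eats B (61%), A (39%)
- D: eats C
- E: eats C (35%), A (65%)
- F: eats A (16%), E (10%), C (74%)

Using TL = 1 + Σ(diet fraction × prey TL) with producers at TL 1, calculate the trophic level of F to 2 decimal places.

B: 1 + 1 = 2
C: 1 + (0.61×2 + 0.39×1) = 2.61
D: 1 + 2.61 = 3.61
E: 1 + (0.35×2.61 + 0.65×1) = 2.5635
F: 1 + (0.16×1 + 0.1×2.5635 + 0.74×2.61) = 3.34775

3.35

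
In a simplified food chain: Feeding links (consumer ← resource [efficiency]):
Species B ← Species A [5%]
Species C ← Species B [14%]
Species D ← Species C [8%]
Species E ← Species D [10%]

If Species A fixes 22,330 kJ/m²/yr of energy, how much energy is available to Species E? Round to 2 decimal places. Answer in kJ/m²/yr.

1.25 kJ/m²/yr

Species B: 22330 × 0.05 = 1116.5 kJ/m²/yr
Species C: 1116.5 × 0.14 = 156.31 kJ/m²/yr
Species D: 156.31 × 0.08 = 12.5048 kJ/m²/yr
Species E: 12.5048 × 0.1 = 1.25048 kJ/m²/yr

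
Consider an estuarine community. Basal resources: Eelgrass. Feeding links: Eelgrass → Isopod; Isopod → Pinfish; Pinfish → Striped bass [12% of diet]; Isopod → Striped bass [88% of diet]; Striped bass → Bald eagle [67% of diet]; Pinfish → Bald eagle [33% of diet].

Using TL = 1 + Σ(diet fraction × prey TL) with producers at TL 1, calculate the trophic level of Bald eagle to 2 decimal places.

4.08

Isopod: 1 + 1 = 2
Pinfish: 1 + 2 = 3
Striped bass: 1 + (0.12×3 + 0.88×2) = 3.12
Bald eagle: 1 + (0.67×3.12 + 0.33×3) = 4.0804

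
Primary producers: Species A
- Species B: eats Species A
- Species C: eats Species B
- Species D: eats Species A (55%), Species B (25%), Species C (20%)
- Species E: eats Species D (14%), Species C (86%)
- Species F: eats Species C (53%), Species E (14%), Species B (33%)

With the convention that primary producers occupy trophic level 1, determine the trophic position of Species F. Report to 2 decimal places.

Species B: 1 + 1 = 2
Species C: 1 + 2 = 3
Species D: 1 + (0.55×1 + 0.25×2 + 0.2×3) = 2.65
Species E: 1 + (0.14×2.65 + 0.86×3) = 3.951
Species F: 1 + (0.53×3 + 0.14×3.951 + 0.33×2) = 3.80314

3.80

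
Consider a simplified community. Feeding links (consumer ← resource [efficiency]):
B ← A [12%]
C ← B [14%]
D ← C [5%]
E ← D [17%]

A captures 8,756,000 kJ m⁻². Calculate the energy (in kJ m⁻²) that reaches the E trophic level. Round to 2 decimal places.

1250.36 kJ m⁻²

B: 8756000 × 0.12 = 1050720 kJ m⁻²
C: 1050720 × 0.14 = 147100.8 kJ m⁻²
D: 147100.8 × 0.05 = 7355.04 kJ m⁻²
E: 7355.04 × 0.17 = 1250.3568 kJ m⁻²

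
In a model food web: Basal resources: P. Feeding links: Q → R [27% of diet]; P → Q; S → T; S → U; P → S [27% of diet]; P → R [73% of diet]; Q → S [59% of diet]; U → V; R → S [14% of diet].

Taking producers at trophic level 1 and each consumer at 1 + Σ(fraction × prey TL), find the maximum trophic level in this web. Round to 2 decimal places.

Q: 1 + 1 = 2
R: 1 + (0.27×2 + 0.73×1) = 2.27
S: 1 + (0.59×2 + 0.27×1 + 0.14×2.27) = 2.7678
T: 1 + 2.7678 = 3.7678
U: 1 + 2.7678 = 3.7678
V: 1 + 3.7678 = 4.7678

4.77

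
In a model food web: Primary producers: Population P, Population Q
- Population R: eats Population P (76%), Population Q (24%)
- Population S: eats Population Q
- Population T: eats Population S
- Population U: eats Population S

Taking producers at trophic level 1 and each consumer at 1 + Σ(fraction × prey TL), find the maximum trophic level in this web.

Population R: 1 + (0.76×1 + 0.24×1) = 2
Population S: 1 + 1 = 2
Population T: 1 + 2 = 3
Population U: 1 + 2 = 3

3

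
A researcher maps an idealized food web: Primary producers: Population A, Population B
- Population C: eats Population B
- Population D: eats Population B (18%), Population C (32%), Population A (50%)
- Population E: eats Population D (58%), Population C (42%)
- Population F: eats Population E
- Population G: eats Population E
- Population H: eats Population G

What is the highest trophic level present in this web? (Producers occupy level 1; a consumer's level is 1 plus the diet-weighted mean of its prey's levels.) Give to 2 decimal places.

Population C: 1 + 1 = 2
Population D: 1 + (0.18×1 + 0.32×2 + 0.5×1) = 2.32
Population E: 1 + (0.58×2.32 + 0.42×2) = 3.1856
Population F: 1 + 3.1856 = 4.1856
Population G: 1 + 3.1856 = 4.1856
Population H: 1 + 4.1856 = 5.1856

5.19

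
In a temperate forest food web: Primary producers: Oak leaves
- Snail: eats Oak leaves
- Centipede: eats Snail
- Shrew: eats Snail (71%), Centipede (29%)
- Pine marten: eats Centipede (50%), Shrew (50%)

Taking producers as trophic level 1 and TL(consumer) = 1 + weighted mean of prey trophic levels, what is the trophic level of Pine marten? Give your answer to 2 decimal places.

Snail: 1 + 1 = 2
Centipede: 1 + 2 = 3
Shrew: 1 + (0.71×2 + 0.29×3) = 3.29
Pine marten: 1 + (0.5×3 + 0.5×3.29) = 4.145

4.15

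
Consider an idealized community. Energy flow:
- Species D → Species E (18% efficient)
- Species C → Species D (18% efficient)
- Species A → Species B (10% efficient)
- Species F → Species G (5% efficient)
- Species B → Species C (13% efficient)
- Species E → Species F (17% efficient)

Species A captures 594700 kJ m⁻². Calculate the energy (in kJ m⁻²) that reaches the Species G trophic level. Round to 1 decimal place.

2.1 kJ m⁻²

Species B: 594700 × 0.1 = 59470 kJ m⁻²
Species C: 59470 × 0.13 = 7731.1 kJ m⁻²
Species D: 7731.1 × 0.18 = 1391.598 kJ m⁻²
Species E: 1391.598 × 0.18 = 250.48764 kJ m⁻²
Species F: 250.48764 × 0.17 = 42.5828988 kJ m⁻²
Species G: 42.5828988 × 0.05 = 2.12914494 kJ m⁻²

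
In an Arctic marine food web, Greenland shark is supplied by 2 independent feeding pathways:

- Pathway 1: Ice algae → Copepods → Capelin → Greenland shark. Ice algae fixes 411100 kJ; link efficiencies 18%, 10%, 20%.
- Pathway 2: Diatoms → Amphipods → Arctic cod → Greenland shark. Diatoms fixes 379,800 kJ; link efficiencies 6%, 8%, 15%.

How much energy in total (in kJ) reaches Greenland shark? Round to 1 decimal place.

1753.4 kJ

Pathway 1: 411100 × 0.18 × 0.1 × 0.2 = 1479.96 kJ
Pathway 2: 379800 × 0.06 × 0.08 × 0.15 = 273.456 kJ
Total at Greenland shark: 1479.96 + 273.456 = 1753.416 kJ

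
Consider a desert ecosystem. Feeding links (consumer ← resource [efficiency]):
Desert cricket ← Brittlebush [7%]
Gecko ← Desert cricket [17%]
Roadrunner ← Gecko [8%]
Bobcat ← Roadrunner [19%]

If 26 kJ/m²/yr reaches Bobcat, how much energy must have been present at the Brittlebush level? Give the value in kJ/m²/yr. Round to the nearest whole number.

143742 kJ/m²/yr

Cumulative transfer efficiency: 0.07 × 0.17 × 0.08 × 0.19 = 0.00018088
Brittlebush energy = 26 / 0.00018088 = 143742 kJ/m²/yr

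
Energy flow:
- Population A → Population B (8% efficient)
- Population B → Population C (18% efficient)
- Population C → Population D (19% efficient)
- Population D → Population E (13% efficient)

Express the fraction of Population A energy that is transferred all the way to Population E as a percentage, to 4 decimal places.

0.0356%

Product of link efficiencies: 0.08 × 0.18 × 0.19 × 0.13 = 0.00035568
As a percentage: 0.00035568 × 100 = 0.0356%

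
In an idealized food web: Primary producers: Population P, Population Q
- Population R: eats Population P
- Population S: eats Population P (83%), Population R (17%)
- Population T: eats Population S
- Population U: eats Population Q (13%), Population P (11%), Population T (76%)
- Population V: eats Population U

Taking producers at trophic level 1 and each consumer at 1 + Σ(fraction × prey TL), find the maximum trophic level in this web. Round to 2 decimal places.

Population R: 1 + 1 = 2
Population S: 1 + (0.83×1 + 0.17×2) = 2.17
Population T: 1 + 2.17 = 3.17
Population U: 1 + (0.13×1 + 0.11×1 + 0.76×3.17) = 3.6492
Population V: 1 + 3.6492 = 4.6492

4.65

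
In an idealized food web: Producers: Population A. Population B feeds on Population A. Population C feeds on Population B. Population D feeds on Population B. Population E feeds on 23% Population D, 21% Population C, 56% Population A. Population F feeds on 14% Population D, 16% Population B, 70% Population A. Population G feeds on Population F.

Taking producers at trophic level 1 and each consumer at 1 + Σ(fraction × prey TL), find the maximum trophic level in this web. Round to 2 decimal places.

3.44

Population B: 1 + 1 = 2
Population C: 1 + 2 = 3
Population D: 1 + 2 = 3
Population E: 1 + (0.23×3 + 0.21×3 + 0.56×1) = 2.88
Population F: 1 + (0.14×3 + 0.16×2 + 0.7×1) = 2.44
Population G: 1 + 2.44 = 3.44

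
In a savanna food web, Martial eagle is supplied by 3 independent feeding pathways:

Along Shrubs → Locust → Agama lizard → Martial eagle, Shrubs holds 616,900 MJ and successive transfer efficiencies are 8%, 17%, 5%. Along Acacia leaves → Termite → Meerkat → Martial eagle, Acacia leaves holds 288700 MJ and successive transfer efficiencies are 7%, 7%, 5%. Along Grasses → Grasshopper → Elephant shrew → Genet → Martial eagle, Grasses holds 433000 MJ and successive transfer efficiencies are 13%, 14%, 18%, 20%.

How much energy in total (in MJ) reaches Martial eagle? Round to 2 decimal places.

773.93 MJ

Via Shrubs: 616900 × 0.08 × 0.17 × 0.05 = 419.492 MJ
Via Acacia leaves: 288700 × 0.07 × 0.07 × 0.05 = 70.7315 MJ
Via Grasses: 433000 × 0.13 × 0.14 × 0.18 × 0.2 = 283.7016 MJ
Total at Martial eagle: 419.492 + 70.7315 + 283.7016 = 773.9251 MJ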